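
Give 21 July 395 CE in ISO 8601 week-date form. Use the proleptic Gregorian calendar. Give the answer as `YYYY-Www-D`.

0395-W29-5

The weekday is Friday (ISO weekday 5).
That Friday belongs to ISO week 29 of ISO year 395.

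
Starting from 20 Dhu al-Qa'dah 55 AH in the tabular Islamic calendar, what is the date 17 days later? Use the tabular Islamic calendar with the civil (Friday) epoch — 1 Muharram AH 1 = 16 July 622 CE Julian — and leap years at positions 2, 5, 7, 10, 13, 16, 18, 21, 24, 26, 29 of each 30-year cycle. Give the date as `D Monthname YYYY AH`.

7 Dhu al-Hijjah 55 AH

Counting 17 days forward from JDN 1967890 reaches JDN 1967907, which is 7 Dhu al-Hijjah 55 AH.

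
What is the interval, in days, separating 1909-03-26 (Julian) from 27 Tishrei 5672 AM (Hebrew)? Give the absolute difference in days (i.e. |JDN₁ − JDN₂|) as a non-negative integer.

924

First date → JDN 2418405; second date → JDN 2419329.
The interval is |2418405 − 2419329| = 924 days.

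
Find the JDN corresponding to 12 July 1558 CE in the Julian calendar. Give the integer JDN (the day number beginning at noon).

2290310

Equivalently 22 July 1558 (proleptic Gregorian).
JDN 2400001 is 17 November 1858 CE (Gregorian), MJD 0; the target day is −109691 days from there, so JDN = 2290310.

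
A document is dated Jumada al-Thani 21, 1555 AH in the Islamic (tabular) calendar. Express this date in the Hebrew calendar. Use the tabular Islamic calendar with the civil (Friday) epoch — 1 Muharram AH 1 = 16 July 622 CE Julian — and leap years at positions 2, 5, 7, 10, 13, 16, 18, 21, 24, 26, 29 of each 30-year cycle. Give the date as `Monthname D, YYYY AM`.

Julian Day Number of the source date = 2499294.
Converting JDN 2499294 to the Hebrew calendar gives 22 Elul 5890 AM.

Elul 22, 5890 AM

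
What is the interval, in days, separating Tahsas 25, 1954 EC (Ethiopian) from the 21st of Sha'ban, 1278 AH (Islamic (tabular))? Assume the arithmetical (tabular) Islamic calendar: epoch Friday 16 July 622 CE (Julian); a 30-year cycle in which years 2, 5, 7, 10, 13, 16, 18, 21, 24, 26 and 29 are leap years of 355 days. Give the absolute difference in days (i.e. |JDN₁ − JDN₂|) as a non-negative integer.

36475

JDN of the first date = 2437668.
JDN of the second date = 2401193.
|2401193 − 2437668| = 36475.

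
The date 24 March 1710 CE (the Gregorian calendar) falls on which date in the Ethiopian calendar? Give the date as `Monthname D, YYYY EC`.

Julian Day Number of the source date = 2345707.
Converting JDN 2345707 to the Ethiopian calendar gives 17 Megabit 1702 EC.

Megabit 17, 1702 EC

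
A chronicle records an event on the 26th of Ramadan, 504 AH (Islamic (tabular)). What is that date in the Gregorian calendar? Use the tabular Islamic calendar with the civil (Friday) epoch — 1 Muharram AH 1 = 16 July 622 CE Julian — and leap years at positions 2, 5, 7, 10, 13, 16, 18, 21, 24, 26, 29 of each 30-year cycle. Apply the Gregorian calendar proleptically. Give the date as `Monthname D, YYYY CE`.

April 14, 1111 CE

Both dates share Julian Day Number 2126947; in the Gregorian calendar that is 14 April 1111 CE.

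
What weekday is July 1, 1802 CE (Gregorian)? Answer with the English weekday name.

Since JDN mod 7 = 3 (0 = Monday), the day is Thursday.

Thursday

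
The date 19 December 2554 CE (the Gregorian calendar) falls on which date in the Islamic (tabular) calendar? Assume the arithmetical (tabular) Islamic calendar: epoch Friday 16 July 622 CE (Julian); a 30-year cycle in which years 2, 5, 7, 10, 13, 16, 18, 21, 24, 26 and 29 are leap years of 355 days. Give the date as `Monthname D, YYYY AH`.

Ramadan 23, 1992 AH

Julian Day Number of the source date = 2654242.
Converting JDN 2654242 to the tabular Islamic calendar gives 23 Ramadan 1992 AH.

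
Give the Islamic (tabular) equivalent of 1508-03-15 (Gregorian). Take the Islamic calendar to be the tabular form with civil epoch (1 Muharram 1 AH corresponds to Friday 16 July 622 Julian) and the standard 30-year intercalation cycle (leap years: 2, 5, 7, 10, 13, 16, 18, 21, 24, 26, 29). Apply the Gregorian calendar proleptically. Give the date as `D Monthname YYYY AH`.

Both dates share Julian Day Number 2271919; in the tabular Islamic calendar that is 3 Dhu al-Qa'dah 913 AH.

3 Dhu al-Qa'dah 913 AH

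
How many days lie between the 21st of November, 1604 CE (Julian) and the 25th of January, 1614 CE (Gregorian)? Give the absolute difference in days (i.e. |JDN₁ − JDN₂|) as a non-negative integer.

3342

JDN of the first date = 2307244.
JDN of the second date = 2310586.
|2310586 − 2307244| = 3342.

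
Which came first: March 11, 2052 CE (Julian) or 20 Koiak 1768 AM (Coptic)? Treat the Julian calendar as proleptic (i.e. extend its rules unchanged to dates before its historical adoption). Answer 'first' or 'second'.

second

First date → JDN 2470621; second date → JDN 2470536.
JDN 2470536 < JDN 2470621, so the second date is earlier.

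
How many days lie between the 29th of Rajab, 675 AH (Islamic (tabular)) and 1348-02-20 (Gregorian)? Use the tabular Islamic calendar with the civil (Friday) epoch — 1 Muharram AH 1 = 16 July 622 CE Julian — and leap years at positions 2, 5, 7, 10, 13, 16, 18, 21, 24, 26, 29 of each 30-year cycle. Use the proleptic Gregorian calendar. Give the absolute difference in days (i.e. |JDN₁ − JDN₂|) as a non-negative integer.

25969

First date → JDN 2187488; second date → JDN 2213457.
The interval is |2187488 − 2213457| = 25969 days.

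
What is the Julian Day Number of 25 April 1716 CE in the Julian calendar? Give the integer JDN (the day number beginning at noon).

Equivalently 6 May 1716 (Gregorian).
JDN 2400001 is 17 November 1858 CE (Gregorian), MJD 0; the target day is −52059 days from there, so JDN = 2347942.

2347942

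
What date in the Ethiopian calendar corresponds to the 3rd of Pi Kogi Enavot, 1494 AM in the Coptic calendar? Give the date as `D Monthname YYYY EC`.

The source date corresponds to 6 September 1778 in the Gregorian calendar (JDN 2370710).
That day falls on 3 Pagume 1770 EC in the Ethiopian calendar.

3 Pagume 1770 EC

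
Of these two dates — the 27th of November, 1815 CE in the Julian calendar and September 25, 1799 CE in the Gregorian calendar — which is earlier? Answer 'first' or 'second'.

Converting both to JDN: 2384317 vs 2378399; the smaller is the second.

second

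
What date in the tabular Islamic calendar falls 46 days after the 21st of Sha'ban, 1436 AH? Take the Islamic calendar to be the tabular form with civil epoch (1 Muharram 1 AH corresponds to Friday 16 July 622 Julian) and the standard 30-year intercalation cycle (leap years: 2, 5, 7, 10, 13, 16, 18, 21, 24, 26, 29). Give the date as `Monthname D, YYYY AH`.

Counting 46 days forward from JDN 2457183 reaches JDN 2457229, which is Shawwal 8, 1436 AH.

Shawwal 8, 1436 AH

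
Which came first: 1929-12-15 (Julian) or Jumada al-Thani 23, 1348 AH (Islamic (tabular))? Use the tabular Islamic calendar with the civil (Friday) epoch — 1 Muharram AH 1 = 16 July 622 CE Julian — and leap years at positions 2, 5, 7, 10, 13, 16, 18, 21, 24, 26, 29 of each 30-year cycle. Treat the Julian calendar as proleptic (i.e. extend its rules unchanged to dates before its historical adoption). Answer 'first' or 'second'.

second

Converting both to JDN: 2425974 vs 2425942; the smaller is the second.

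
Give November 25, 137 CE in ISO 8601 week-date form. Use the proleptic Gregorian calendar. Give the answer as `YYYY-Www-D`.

0137-W48-1

The weekday is Monday (ISO weekday 1).
That Monday belongs to ISO week 48 of ISO year 137.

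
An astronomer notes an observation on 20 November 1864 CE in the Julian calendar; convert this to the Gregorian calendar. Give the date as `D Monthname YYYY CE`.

2 December 1864 CE

For dates in this range the Gregorian date is 12 days ahead of the Julian.
20 November 1864 Julian + 12 days → 2 December 1864 Gregorian.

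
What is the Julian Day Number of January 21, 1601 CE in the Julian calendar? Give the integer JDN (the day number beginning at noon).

2305844

In the Gregorian calendar the same day is 31 January 1601.
JDN 2451545 is 1 January 2000 CE (Gregorian); the target day is −145701 days from there, so JDN = 2305844.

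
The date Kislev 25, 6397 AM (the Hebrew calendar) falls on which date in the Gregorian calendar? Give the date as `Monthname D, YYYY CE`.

December 15, 2636 CE

Julian Day Number of the source date = 2684188.
Converting JDN 2684188 to the Gregorian calendar gives 15 December 2636 CE.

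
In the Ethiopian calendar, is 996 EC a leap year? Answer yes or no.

no

996 mod 4 = 0; in the Ethiopian calendar a year is leap when year mod 4 = 3, so it is a common year.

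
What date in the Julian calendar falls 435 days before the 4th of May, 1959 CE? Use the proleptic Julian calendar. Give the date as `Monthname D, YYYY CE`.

Counting 435 days back from JDN 2436706 reaches JDN 2436271, which is February 23, 1958 CE.

February 23, 1958 CE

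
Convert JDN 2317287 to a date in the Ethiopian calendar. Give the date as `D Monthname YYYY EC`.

The Gregorian equivalent of JDN 2317287 is 31 May 1632.
In the Ethiopian calendar that day is 26 Ginbot 1624 EC.

26 Ginbot 1624 EC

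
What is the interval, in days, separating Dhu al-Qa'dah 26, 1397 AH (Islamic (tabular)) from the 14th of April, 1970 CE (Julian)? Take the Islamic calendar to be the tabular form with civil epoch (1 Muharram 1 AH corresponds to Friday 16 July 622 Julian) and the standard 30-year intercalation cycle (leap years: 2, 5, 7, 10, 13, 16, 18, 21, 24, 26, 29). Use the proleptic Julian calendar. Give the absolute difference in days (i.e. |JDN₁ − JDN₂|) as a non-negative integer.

2752

First date → JDN 2443456; second date → JDN 2440704.
The interval is |2443456 − 2440704| = 2752 days.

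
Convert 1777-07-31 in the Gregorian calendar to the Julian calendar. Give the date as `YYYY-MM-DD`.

For dates in this range the Gregorian date is 11 days ahead of the Julian.
31 July 1777 Gregorian − 11 days → 20 July 1777 Julian.

1777-07-20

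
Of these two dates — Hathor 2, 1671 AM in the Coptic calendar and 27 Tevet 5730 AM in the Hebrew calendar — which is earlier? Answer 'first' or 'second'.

First date → JDN 2435058; second date → JDN 2440592.
JDN 2435058 < JDN 2440592, so the first date is earlier.

first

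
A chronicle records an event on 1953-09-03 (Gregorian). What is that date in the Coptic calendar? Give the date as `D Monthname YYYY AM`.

Both dates share Julian Day Number 2434624; in the Coptic calendar that is 28 Mesori 1669 AM.

28 Mesori 1669 AM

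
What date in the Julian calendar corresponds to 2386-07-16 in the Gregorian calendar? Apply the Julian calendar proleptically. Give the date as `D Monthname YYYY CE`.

For dates in this range the Gregorian date is 16 days ahead of the Julian.
16 July 2386 Gregorian − 16 days → 30 June 2386 Julian.

30 June 2386 CE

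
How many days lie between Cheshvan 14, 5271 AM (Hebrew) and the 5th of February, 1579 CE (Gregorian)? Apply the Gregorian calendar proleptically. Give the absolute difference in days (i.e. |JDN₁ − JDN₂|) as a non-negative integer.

First date → JDN 2272876; second date → JDN 2297813.
The interval is |2272876 − 2297813| = 24937 days.

24937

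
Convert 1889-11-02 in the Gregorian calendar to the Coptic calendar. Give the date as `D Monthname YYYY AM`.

24 Paopi 1606 AM

Both dates share Julian Day Number 2411309; in the Coptic calendar that is 24 Paopi 1606 AM.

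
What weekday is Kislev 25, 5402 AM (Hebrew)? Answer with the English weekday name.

Thursday

Equivalently 28 November 1641 Gregorian, JDN 2320755.
JDN 2320755 mod 7 = 3, and JDN 0 was a Monday, so this is a Thursday.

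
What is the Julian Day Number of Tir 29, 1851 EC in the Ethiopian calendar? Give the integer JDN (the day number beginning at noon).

In the Gregorian calendar the same day is 5 February 1859.
JDN 2400001 is 17 November 1858 CE (Gregorian), MJD 0; the target day is +80 days from there, so JDN = 2400081.

2400081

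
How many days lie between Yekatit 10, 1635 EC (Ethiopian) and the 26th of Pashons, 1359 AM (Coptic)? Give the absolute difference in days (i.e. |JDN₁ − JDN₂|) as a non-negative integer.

JDN of the first date = 2321198.
JDN of the second date = 2321304.
|2321304 − 2321198| = 106.

106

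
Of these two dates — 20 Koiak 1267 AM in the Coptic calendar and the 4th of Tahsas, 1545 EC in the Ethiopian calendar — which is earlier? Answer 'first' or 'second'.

first

The two dates have Julian Day Numbers 2287545 and 2288260 respectively.
Since 2287545 < 2288260, the first date comes first.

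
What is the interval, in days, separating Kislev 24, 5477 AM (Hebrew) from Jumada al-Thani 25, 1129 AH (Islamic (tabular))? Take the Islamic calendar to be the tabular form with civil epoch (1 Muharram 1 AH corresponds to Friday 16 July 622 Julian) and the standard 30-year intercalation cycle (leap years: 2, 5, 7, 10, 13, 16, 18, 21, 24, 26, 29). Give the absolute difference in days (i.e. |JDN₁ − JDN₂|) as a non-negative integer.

First date → JDN 2348158; second date → JDN 2348338.
The interval is |2348158 − 2348338| = 180 days.

180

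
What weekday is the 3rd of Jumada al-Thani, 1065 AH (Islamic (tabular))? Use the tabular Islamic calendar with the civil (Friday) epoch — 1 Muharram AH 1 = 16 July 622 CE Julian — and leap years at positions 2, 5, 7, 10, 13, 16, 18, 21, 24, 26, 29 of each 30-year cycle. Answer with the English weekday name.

This is JDN 2325636 (10 April 1655 Gregorian).
JDN 2325636 mod 7 = 5, and JDN 0 was a Monday, so this is a Saturday.

Saturday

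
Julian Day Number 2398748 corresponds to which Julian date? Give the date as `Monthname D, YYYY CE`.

June 1, 1855 CE

The Gregorian equivalent of JDN 2398748 is 13 June 1855.
In the Julian calendar that day is June 1, 1855 CE.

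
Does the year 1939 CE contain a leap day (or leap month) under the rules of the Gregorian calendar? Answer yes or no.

no

1939 is not divisible by 4, so it is a common year.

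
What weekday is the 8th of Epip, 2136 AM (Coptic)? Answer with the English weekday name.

Saturday

In the Gregorian calendar this is 18 July 2420 (JDN 2605146).
2605146 ≡ 5 (mod 7); counting from Monday = 0 gives Saturday.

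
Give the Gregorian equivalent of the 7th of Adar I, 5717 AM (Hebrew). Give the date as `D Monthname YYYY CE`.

8 February 1957 CE

Julian Day Number of the source date = 2435878.
Converting JDN 2435878 to the Gregorian calendar gives 8 February 1957 CE.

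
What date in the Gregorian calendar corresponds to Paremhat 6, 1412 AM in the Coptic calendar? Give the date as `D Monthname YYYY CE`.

Julian Day Number of the source date = 2340583.
Converting JDN 2340583 to the Gregorian calendar gives 12 March 1696 CE.

12 March 1696 CE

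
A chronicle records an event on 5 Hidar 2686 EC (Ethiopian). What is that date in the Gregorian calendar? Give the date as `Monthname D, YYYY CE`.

November 19, 2693 CE

Both dates share Julian Day Number 2704981; in the Gregorian calendar that is 19 November 2693 CE.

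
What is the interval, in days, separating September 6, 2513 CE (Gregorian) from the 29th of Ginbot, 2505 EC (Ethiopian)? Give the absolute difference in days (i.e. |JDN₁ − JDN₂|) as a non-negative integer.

First date → JDN 2639163; second date → JDN 2639075.
The interval is |2639163 − 2639075| = 88 days.

88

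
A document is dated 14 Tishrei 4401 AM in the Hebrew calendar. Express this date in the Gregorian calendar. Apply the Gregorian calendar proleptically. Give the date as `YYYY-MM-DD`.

Both dates share Julian Day Number 1955095; in the Gregorian calendar that is 7 October 640 CE.

0640-10-07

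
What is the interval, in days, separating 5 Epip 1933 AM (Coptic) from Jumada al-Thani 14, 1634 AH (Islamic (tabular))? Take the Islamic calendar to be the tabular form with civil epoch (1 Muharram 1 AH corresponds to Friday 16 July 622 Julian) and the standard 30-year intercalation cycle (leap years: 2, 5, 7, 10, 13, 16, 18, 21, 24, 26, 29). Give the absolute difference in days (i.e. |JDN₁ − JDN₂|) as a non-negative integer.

3715

JDN of the first date = 2530997.
JDN of the second date = 2527282.
|2527282 − 2530997| = 3715.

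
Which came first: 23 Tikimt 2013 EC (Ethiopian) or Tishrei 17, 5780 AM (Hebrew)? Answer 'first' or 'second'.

Converting both to JDN: 2459156 vs 2458773; the smaller is the second.

second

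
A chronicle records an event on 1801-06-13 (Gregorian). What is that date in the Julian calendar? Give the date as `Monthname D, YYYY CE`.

For dates in this range the Gregorian date is 12 days ahead of the Julian.
13 June 1801 Gregorian − 12 days → 1 June 1801 Julian.

June 1, 1801 CE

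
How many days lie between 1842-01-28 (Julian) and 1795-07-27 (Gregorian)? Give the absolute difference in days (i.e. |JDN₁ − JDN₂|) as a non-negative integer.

16998

First date → JDN 2393876; second date → JDN 2376878.
The interval is |2393876 − 2376878| = 16998 days.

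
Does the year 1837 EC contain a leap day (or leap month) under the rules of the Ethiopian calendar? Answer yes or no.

no

1837 mod 4 = 1; in the Ethiopian calendar a year is leap when year mod 4 = 3, so it is a common year.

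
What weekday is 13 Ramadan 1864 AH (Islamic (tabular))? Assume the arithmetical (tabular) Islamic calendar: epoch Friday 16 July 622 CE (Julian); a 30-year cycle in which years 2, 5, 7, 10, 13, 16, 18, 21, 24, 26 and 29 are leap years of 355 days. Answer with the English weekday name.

Tuesday

Equivalently 1 October 2430 Gregorian, JDN 2608873.
Since JDN mod 7 = 1 (0 = Monday), the day is Tuesday.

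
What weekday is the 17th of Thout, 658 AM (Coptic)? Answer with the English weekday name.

Equivalently 19 September 941 Gregorian, JDN 2065015.
JDN 2065015 mod 7 = 1, and JDN 0 was a Monday, so this is a Tuesday.

Tuesday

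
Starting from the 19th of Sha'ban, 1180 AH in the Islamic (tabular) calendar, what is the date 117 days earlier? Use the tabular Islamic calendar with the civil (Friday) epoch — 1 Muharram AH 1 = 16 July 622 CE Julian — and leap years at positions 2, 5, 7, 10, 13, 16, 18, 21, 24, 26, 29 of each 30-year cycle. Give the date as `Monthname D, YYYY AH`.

Rabi' al-Thani 20, 1180 AH

The starting date is JDN 2366463; 2366463 − 117 = 2366346.
JDN 2366346 corresponds to Rabi' al-Thani 20, 1180 AH.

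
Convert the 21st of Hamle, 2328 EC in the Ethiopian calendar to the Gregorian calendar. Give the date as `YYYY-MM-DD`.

Julian Day Number of the source date = 2574478.
Converting JDN 2574478 to the Gregorian calendar gives 31 July 2336 CE.

2336-07-31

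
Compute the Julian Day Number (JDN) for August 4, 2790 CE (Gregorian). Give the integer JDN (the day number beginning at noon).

2740302

JDN 2400001 is 17 November 1858 CE (Gregorian), MJD 0; the target day is +340301 days from there, so JDN = 2740302.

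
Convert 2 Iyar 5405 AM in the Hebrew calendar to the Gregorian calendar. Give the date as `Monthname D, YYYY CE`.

April 28, 1645 CE

Both dates share Julian Day Number 2322002; in the Gregorian calendar that is 28 April 1645 CE.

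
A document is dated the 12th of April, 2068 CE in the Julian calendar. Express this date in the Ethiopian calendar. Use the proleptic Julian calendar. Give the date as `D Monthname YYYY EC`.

The source date corresponds to 25 April 2068 in the Gregorian calendar (JDN 2476497).
That day falls on 17 Miyazya 2060 EC in the Ethiopian calendar.

17 Miyazya 2060 EC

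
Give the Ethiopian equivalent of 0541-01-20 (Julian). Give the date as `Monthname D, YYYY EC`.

Both dates share Julian Day Number 1918678; in the Ethiopian calendar that is 25 Tir 533 EC.

Tir 25, 533 EC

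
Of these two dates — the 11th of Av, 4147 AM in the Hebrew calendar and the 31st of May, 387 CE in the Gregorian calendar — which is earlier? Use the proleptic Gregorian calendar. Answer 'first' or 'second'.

First date → JDN 1862603; second date → JDN 1862559.
JDN 1862559 < JDN 1862603, so the second date is earlier.

second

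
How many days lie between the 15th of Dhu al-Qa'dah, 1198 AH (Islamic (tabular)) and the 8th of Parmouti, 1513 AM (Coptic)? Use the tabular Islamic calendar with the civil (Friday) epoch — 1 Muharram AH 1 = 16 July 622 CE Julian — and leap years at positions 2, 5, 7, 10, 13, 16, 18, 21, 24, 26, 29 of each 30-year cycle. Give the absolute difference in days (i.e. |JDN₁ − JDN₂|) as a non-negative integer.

First date → JDN 2372926; second date → JDN 2377505.
The interval is |2372926 − 2377505| = 4579 days.

4579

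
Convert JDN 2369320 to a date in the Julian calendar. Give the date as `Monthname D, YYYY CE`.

The Gregorian equivalent of JDN 2369320 is 16 November 1774.
In the Julian calendar that day is November 5, 1774 CE.

November 5, 1774 CE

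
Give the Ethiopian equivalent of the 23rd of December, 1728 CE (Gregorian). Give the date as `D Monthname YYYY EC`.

16 Tahsas 1721 EC

Julian Day Number of the source date = 2352556.
Converting JDN 2352556 to the Ethiopian calendar gives 16 Tahsas 1721 EC.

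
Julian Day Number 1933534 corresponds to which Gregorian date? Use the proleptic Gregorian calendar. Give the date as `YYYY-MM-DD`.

JDN 2451545 is 1 Jan 2000; 1933534 is −518011 days from there.

0581-09-25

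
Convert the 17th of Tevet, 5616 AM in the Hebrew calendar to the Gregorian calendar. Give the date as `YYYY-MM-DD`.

Julian Day Number of the source date = 2398944.
Converting JDN 2398944 to the Gregorian calendar gives 26 December 1855 CE.

1855-12-26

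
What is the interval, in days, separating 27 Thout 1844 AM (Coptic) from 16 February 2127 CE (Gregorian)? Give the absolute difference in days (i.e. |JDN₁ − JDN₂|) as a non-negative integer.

JDN of the first date = 2498212.
JDN of the second date = 2497977.
|2497977 − 2498212| = 235.

235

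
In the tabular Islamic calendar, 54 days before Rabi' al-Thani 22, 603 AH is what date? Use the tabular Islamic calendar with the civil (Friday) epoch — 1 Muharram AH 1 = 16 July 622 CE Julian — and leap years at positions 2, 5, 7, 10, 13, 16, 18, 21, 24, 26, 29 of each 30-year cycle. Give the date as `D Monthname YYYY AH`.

27 Safar 603 AH

JDN of Rabi' al-Thani 22, 603 AH = 2161879.
2161879 − 54 = 2161825.
JDN 2161825 in the tabular Islamic calendar is 27 Safar 603 AH.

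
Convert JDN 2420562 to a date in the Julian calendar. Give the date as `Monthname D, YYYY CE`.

The Gregorian equivalent of JDN 2420562 is 5 March 1915.
In the Julian calendar that day is February 20, 1915 CE.

February 20, 1915 CE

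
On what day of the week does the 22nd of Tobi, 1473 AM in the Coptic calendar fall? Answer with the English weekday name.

This is JDN 2362819 (28 January 1757 Gregorian).
Since JDN mod 7 = 4 (0 = Monday), the day is Friday.

Friday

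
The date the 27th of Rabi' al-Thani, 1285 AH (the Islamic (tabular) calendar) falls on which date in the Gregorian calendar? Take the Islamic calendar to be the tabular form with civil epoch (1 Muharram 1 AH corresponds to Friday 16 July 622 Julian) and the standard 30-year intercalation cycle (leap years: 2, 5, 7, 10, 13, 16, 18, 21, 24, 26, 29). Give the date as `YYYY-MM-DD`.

Both dates share Julian Day Number 2403562; in the Gregorian calendar that is 17 August 1868 CE.

1868-08-17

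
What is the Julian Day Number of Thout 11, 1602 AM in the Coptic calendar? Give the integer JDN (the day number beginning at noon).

In the Gregorian calendar the same day is 20 September 1885.
JDN 2299161 is 15 October 1582 CE (Gregorian); the target day is +110644 days from there, so JDN = 2409805.

2409805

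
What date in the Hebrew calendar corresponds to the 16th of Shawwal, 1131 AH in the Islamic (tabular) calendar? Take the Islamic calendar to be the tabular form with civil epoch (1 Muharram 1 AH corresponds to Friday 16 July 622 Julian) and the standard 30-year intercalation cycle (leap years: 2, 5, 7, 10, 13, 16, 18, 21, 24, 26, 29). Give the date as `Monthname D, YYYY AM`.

Elul 17, 5479 AM

Both dates share Julian Day Number 2349155; in the Hebrew calendar that is 17 Elul 5479 AM.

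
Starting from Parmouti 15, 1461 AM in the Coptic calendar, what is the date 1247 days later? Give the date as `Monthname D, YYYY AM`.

Thout 11, 1465 AM

JDN of Parmouti 15, 1461 AM = 2358519.
2358519 + 1247 = 2359766.
JDN 2359766 in the Coptic calendar is Thout 11, 1465 AM.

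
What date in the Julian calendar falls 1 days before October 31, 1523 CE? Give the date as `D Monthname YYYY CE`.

Counting 1 day back from JDN 2277637 reaches JDN 2277636, which is 30 October 1523 CE.

30 October 1523 CE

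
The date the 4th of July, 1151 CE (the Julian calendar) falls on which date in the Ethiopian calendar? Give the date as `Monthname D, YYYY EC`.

Hamle 10, 1143 EC

Julian Day Number of the source date = 2141645.
Converting JDN 2141645 to the Ethiopian calendar gives 10 Hamle 1143 EC.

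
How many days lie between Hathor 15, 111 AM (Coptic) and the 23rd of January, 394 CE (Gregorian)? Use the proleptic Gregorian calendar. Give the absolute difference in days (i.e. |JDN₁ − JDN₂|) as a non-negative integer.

JDN of the first date = 1865281.
JDN of the second date = 1864988.
|1864988 − 1865281| = 293.

293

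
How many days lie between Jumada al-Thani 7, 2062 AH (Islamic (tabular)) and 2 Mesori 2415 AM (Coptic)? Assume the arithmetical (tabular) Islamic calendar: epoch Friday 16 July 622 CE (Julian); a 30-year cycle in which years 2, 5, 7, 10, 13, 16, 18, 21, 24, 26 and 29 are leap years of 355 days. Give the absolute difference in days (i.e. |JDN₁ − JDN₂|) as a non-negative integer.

28130

First date → JDN 2678944; second date → JDN 2707074.
The interval is |2678944 − 2707074| = 28130 days.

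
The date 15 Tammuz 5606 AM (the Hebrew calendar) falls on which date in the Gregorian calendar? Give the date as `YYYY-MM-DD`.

1846-07-09

Julian Day Number of the source date = 2395487.
Converting JDN 2395487 to the Gregorian calendar gives 9 July 1846 CE.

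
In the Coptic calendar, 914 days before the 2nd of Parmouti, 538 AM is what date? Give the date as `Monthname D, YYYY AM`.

Thout 28, 536 AM

Counting 914 days back from JDN 2021380 reaches JDN 2020466, which is Thout 28, 536 AM.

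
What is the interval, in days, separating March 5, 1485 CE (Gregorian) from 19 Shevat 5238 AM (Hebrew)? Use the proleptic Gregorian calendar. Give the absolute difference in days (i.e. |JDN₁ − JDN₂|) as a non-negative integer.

JDN of the first date = 2263509.
JDN of the second date = 2260920.
|2260920 − 2263509| = 2589.

2589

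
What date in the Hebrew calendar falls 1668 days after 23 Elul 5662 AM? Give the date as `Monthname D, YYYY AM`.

JDN of 23 Elul 5662 AM = 2416018.
2416018 + 1668 = 2417686.
JDN 2417686 in the Hebrew calendar is Iyar 6, 5667 AM.

Iyar 6, 5667 AM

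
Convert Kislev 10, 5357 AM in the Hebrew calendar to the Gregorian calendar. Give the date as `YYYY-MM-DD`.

Both dates share Julian Day Number 2304322; in the Gregorian calendar that is 1 December 1596 CE.

1596-12-01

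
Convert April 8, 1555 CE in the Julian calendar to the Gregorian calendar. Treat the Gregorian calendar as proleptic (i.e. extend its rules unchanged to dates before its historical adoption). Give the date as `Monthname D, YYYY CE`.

At this point the Julian calendar is 10 days behind the Gregorian.
8 April 1555 Julian + 10 days → 18 April 1555 Gregorian.

April 18, 1555 CE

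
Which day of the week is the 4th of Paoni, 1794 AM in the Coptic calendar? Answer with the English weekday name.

Saturday

This is JDN 2480196 (11 June 2078 Gregorian).
JDN 2480196 mod 7 = 5, and JDN 0 was a Monday, so this is a Saturday.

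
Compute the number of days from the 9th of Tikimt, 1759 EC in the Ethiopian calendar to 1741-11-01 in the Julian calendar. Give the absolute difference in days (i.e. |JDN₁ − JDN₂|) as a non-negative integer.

9105

First date → JDN 2366368; second date → JDN 2357263.
The interval is |2366368 − 2357263| = 9105 days.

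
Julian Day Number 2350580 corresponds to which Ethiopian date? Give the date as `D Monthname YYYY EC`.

The Gregorian equivalent of JDN 2350580 is 27 July 1723.
In the Ethiopian calendar that day is 22 Hamle 1715 EC.

22 Hamle 1715 EC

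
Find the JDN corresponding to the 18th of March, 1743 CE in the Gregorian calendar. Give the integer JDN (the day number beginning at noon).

JDN 2451545 is 1 January 2000 CE (Gregorian); the target day is −93791 days from there, so JDN = 2357754.

2357754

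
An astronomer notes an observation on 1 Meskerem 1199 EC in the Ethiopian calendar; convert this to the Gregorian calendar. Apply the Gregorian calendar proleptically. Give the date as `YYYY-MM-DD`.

1206-09-05

Both dates share Julian Day Number 2161790; in the Gregorian calendar that is 5 September 1206 CE.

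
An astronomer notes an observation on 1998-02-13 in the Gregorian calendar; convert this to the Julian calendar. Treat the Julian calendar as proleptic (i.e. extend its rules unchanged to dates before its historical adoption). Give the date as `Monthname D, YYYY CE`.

January 31, 1998 CE

The Julian–Gregorian offset here is 13 days (Julian trailing).
13 February 1998 Gregorian − 13 days → 31 January 1998 Julian.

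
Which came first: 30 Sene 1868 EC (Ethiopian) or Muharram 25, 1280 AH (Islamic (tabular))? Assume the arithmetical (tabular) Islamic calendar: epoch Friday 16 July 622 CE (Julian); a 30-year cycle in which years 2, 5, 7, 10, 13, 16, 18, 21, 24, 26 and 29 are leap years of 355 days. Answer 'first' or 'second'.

The two dates have Julian Day Numbers 2406442 and 2401699 respectively.
Since 2401699 < 2406442, the second date comes first.

second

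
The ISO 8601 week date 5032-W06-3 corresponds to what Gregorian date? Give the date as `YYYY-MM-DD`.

5032-02-08

ISO week 1 of 5032 is the week containing the first Thursday of 5032.
Week 6, day 3 (Wednesday) lands on 5032-02-08.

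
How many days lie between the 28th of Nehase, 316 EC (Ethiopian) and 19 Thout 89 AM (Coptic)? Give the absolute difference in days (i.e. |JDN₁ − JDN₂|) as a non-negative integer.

17558

JDN of the first date = 1839632.
JDN of the second date = 1857190.
|1857190 − 1839632| = 17558.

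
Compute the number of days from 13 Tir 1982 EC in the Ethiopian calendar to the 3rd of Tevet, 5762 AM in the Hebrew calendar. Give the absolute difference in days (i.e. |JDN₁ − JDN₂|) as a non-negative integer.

First date → JDN 2447913; second date → JDN 2452262.
The interval is |2447913 − 2452262| = 4349 days.

4349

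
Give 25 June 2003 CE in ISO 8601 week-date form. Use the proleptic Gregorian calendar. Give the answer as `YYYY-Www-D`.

2003-W26-3

The weekday is Wednesday (ISO weekday 3).
That Wednesday belongs to ISO week 26 of ISO year 2003.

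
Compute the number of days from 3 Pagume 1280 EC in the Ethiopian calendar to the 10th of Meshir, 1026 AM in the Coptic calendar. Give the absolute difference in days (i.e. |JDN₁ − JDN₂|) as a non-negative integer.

First date → JDN 2191738; second date → JDN 2199570.
The interval is |2191738 − 2199570| = 7832 days.

7832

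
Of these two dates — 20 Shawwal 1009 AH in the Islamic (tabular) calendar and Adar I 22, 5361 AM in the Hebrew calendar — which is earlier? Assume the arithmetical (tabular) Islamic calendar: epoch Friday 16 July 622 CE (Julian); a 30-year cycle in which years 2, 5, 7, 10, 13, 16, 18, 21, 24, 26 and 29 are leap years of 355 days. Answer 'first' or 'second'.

second

First date → JDN 2305927; second date → JDN 2305868.
JDN 2305868 < JDN 2305927, so the second date is earlier.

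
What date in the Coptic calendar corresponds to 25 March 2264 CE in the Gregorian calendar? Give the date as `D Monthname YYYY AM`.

Both dates share Julian Day Number 2548053; in the Coptic calendar that is 14 Paremhat 1980 AM.

14 Paremhat 1980 AM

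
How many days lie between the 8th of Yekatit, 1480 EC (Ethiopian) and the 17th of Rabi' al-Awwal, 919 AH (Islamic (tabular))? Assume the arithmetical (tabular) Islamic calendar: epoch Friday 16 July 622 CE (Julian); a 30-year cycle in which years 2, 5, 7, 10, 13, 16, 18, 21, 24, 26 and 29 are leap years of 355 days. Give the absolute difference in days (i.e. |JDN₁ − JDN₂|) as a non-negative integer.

9241

JDN of the first date = 2264583.
JDN of the second date = 2273824.
|2273824 − 2264583| = 9241.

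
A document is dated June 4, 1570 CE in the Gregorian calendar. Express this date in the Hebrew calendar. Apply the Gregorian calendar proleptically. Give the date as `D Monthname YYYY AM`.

21 Sivan 5330 AM

Both dates share Julian Day Number 2294645; in the Hebrew calendar that is 21 Sivan 5330 AM.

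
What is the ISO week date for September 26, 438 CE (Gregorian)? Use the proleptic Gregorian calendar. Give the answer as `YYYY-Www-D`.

The weekday is Sunday (ISO weekday 7).
That Sunday belongs to ISO week 38 of ISO year 438.

0438-W38-7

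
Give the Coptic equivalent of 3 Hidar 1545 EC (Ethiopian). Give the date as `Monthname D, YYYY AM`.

Julian Day Number of the source date = 2288229.
Converting JDN 2288229 to the Coptic calendar gives 3 Hathor 1269 AM.

Hathor 3, 1269 AM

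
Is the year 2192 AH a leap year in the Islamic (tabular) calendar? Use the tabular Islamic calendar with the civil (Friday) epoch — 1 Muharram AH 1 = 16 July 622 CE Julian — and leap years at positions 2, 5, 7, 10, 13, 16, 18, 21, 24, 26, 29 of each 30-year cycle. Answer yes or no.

yes

Year 2192 AH is year 2 of its 30-year cycle; leap positions are 2, 5, 7, 10, 13, 16, 18, 21, 24, 26, 29, so it is a leap year (355 days).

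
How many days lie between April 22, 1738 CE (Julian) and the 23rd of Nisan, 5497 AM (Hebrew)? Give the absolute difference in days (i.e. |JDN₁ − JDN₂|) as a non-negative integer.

First date → JDN 2355974; second date → JDN 2355600.
The interval is |2355974 − 2355600| = 374 days.

374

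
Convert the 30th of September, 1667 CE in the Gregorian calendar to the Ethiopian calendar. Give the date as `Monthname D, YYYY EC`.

Meskerem 22, 1660 EC

Julian Day Number of the source date = 2330192.
Converting JDN 2330192 to the Ethiopian calendar gives 22 Meskerem 1660 EC.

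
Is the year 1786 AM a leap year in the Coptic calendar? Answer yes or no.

1786 mod 4 = 2; in the Coptic calendar a year is leap when year mod 4 = 3, so it is a common year.

no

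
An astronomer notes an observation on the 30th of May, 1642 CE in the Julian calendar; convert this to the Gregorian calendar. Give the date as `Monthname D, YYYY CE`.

June 9, 1642 CE

At this point the Julian calendar is 10 days behind the Gregorian.
30 May 1642 Julian + 10 days → 9 June 1642 Gregorian.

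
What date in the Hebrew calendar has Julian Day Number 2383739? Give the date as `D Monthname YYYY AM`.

20 Iyar 5574 AM

The Gregorian equivalent of JDN 2383739 is 10 May 1814.
In the Hebrew calendar that day is 20 Iyar 5574 AM.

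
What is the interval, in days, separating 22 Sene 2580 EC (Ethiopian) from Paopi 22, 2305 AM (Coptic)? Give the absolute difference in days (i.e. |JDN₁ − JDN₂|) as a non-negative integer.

First date → JDN 2666492; second date → JDN 2666617.
The interval is |2666492 − 2666617| = 125 days.

125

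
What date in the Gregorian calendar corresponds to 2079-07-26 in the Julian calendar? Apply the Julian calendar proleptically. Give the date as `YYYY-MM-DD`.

For dates in this range the Gregorian date is 13 days ahead of the Julian.
26 July 2079 Julian + 13 days → 8 August 2079 Gregorian.

2079-08-08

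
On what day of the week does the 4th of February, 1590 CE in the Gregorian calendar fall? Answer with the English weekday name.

JDN 2301830 mod 7 = 6, and JDN 0 was a Monday, so this is a Sunday.

Sunday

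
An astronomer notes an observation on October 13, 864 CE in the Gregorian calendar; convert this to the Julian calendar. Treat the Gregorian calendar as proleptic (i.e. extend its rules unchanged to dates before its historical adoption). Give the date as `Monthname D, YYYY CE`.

October 9, 864 CE

The Julian–Gregorian offset here is 4 days (Julian trailing).
13 October 864 Gregorian − 4 days → 9 October 864 Julian.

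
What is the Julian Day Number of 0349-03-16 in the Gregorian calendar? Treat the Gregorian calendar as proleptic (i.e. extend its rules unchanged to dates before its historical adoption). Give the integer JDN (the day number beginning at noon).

1848604

JDN 2400001 is 17 November 1858 CE (Gregorian), MJD 0; the target day is −551397 days from there, so JDN = 1848604.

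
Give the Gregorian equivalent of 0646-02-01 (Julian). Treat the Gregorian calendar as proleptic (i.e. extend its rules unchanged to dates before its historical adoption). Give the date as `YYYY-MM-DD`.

The Julian–Gregorian offset here is 3 days (Julian trailing).
1 February 646 Julian + 3 days → 4 February 646 Gregorian.

0646-02-04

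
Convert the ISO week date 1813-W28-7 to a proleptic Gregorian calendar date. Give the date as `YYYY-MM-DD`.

ISO week 1 of 1813 is the week containing the first Thursday of 1813.
Week 28, day 7 (Sunday) lands on 1813-07-18.

1813-07-18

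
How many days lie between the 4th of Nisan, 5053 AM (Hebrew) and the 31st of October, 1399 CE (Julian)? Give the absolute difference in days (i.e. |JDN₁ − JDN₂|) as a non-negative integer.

38948

JDN of the first date = 2193398.
JDN of the second date = 2232346.
|2232346 − 2193398| = 38948.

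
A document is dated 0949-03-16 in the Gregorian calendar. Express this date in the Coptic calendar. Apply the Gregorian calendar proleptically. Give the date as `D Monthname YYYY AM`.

15 Paremhat 665 AM

Julian Day Number of the source date = 2067750.
Converting JDN 2067750 to the Coptic calendar gives 15 Paremhat 665 AM.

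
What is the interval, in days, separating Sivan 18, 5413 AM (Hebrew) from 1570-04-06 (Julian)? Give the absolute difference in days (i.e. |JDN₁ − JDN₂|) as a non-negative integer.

30374

First date → JDN 2324970; second date → JDN 2294596.
The interval is |2324970 − 2294596| = 30374 days.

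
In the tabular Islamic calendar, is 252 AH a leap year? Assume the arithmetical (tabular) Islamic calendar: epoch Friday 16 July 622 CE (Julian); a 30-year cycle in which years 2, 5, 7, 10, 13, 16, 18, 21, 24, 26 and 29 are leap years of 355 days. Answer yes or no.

Year 252 AH is year 12 of its 30-year cycle; leap positions are 2, 5, 7, 10, 13, 16, 18, 21, 24, 26, 29, so it is a common year (354 days).

no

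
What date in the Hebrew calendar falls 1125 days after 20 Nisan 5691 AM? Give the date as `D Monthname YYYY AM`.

21 Iyar 5694 AM

JDN of 20 Nisan 5691 AM = 2426439.
2426439 + 1125 = 2427564.
JDN 2427564 in the Hebrew calendar is 21 Iyar 5694 AM.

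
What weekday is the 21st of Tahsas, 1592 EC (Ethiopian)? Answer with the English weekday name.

Equivalently 28 December 1599 Gregorian, JDN 2305444.
2305444 ≡ 1 (mod 7); counting from Monday = 0 gives Tuesday.

Tuesday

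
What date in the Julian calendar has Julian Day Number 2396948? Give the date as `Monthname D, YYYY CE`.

The Gregorian equivalent of JDN 2396948 is 9 July 1850.
In the Julian calendar that day is June 27, 1850 CE.

June 27, 1850 CE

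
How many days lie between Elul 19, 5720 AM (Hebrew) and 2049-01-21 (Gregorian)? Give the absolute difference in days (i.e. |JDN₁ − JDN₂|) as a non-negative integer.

JDN of the first date = 2437189.
JDN of the second date = 2469463.
|2469463 − 2437189| = 32274.

32274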